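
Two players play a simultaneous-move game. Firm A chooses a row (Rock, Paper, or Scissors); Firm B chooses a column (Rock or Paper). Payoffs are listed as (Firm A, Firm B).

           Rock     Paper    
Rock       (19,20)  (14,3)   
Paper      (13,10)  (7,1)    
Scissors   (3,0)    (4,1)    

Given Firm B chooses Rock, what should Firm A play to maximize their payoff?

Rock

With Firm B fixed at Rock, Firm A's payoffs are: Rock → 19, Paper → 13, Scissors → 3.
The maximum is 19, achieved by Rock.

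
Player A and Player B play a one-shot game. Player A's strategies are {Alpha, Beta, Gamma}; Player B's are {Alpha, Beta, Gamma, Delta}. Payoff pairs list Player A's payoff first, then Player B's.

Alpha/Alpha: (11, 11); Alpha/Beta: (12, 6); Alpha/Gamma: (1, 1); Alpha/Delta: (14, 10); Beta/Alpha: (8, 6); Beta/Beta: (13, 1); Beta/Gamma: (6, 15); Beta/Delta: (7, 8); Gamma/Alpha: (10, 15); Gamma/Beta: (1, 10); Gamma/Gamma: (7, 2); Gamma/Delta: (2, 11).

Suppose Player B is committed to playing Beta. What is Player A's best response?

Beta

With Player B fixed at Beta, Player A's payoffs are: Alpha → 12, Beta → 13, Gamma → 1.
The maximum is 13, achieved by Beta.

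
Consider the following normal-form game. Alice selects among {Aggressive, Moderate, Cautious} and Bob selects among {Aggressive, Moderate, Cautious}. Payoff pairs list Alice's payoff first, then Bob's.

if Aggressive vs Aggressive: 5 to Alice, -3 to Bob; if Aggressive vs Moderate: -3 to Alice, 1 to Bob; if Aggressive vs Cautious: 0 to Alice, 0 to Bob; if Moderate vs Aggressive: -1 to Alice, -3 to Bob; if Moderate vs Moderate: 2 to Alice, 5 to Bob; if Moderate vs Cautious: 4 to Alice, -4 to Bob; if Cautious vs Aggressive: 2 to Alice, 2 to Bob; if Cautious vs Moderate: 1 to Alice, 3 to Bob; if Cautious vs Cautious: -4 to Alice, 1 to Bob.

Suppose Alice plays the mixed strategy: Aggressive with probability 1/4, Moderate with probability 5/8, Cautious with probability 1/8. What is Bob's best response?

Bob's best reply maximizes expected payoff against the mix.
Aggressive: (1/4)·(-3) + (5/8)·(-3) + (1/8)·2 = -19/8
Moderate: (1/4)·1 + (5/8)·5 + (1/8)·3 = 15/4
Cautious: (1/4)·0 + (5/8)·(-4) + (1/8)·1 = -19/8
Highest expected payoff is 15/4, from Moderate.

Moderate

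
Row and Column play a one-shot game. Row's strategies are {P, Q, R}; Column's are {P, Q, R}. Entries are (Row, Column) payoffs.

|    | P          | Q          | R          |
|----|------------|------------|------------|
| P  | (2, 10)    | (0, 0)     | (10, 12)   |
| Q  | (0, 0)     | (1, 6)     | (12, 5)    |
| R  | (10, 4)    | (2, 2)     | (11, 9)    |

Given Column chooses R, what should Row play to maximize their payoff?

With Column fixed at R, Row's payoffs are: P → 10, Q → 12, R → 11.
The maximum is 12, achieved by Q.

Q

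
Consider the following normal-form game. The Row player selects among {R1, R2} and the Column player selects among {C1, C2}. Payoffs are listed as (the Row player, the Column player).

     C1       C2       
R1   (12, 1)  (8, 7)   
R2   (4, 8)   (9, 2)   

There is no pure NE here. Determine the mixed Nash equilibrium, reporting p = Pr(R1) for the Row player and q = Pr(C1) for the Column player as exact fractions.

p = 1/2, q = 1/9

In a mixed NE each player is indifferent between their pure strategies, so the opponent's mix sets the indifference.
The Column player indifferent between C1 and C2: p·1 + (1−p)·8 = p·7 + (1−p)·2 ⟹ 8 + (-7)p = 2 + 5p ⟹ p = 1/2.
The Row player indifferent between R1 and R2: q·12 + (1−q)·8 = q·4 + (1−q)·9 ⟹ 8 + 4q = 9 + (-5)q ⟹ q = 1/9.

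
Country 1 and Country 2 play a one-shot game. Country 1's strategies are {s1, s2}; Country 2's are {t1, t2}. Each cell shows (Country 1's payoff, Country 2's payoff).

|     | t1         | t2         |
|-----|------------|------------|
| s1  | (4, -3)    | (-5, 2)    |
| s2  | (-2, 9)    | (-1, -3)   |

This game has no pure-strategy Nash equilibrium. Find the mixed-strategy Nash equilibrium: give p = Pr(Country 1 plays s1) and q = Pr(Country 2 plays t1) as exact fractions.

In a mixed NE each player is indifferent between their pure strategies, so the opponent's mix sets the indifference.
Country 2 indifferent between t1 and t2: p·(-3) + (1−p)·9 = p·2 + (1−p)·(-3) ⟹ 9 + (-12)p = (-3) + 5p ⟹ p = 12/17.
Country 1 indifferent between s1 and s2: q·4 + (1−q)·(-5) = q·(-2) + (1−q)·(-1) ⟹ (-5) + 9q = (-1) + (-1)q ⟹ q = 2/5.

p = 12/17, q = 2/5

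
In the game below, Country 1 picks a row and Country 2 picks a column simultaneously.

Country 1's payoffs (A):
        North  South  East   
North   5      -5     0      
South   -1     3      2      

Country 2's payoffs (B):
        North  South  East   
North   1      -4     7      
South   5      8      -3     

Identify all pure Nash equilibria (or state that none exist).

(South, South)

Check mutual best responses: a cell is a NE iff neither player can gain by unilaterally deviating.
Country 1's best responses — vs North: North (payoff 5); vs South: South (payoff 3); vs East: South (payoff 2).
Country 2's best responses — vs North: East (payoff 7); vs South: South (payoff 8).
The only mutual best response is (South, South); neither player gains by switching there.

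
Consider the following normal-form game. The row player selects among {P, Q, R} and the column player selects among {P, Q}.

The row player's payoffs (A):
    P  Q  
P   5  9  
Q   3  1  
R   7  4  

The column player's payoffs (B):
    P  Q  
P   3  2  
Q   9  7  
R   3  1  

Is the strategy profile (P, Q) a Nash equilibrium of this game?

No

Holding the column player at Q: the row player gets 9 from P, versus 1 from Q, 4 from R. No profitable deviation for the row player.
Holding the row player at P: the column player gets 2 from Q but could get 3 by switching to P. The column player has a profitable deviation.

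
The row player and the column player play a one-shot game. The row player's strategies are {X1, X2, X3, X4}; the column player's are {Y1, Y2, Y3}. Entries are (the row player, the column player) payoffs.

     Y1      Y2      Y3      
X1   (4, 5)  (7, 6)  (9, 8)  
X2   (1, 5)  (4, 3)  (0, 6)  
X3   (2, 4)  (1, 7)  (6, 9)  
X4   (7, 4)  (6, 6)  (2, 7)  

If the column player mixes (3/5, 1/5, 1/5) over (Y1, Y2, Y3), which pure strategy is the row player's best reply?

Compute the row player's expected payoff from each pure strategy against the given mix.
X1: (3/5)·4 + (1/5)·7 + (1/5)·9 = 28/5
X2: (3/5)·1 + (1/5)·4 + (1/5)·0 = 7/5
X3: (3/5)·2 + (1/5)·1 + (1/5)·6 = 13/5
X4: (3/5)·7 + (1/5)·6 + (1/5)·2 = 29/5
Highest expected payoff is 29/5, from X4.

X4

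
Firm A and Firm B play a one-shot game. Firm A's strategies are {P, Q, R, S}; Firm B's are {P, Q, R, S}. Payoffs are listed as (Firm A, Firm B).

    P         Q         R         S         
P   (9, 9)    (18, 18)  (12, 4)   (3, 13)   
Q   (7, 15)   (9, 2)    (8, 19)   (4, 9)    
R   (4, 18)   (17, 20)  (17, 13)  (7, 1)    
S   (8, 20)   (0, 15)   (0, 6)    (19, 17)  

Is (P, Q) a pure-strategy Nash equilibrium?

Holding Firm B at Q: Firm A gets 18 from P, versus 9 from Q, 17 from R, 0 from S. No profitable deviation for Firm A.
Holding Firm A at P: Firm B gets 18 from Q, versus 9 from P, 4 from R, 13 from S. No profitable deviation for Firm B either.

Yes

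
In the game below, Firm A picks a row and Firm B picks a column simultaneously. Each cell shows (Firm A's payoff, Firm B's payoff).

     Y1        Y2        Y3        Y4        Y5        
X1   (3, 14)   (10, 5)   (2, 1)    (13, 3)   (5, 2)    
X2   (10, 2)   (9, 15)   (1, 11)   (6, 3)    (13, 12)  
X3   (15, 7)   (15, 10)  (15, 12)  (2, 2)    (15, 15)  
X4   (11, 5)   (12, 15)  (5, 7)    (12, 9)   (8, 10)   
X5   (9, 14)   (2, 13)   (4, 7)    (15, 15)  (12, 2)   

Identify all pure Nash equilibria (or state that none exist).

(X3, Y5) and (X5, Y4)

A profile is a Nash equilibrium when each player is best-responding to the other.
Firm A's best responses — vs Y1: X3 (payoff 15); vs Y2: X3 (payoff 15); vs Y3: X3 (payoff 15); vs Y4: X5 (payoff 15); vs Y5: X3 (payoff 15).
Firm B's best responses — vs X1: Y1 (payoff 14); vs X2: Y2 (payoff 15); vs X3: Y5 (payoff 15); vs X4: Y2 (payoff 15); vs X5: Y4 (payoff 15).
Mutual best responses occur at (X3, Y5) and (X5, Y4); at each, neither player gains by switching.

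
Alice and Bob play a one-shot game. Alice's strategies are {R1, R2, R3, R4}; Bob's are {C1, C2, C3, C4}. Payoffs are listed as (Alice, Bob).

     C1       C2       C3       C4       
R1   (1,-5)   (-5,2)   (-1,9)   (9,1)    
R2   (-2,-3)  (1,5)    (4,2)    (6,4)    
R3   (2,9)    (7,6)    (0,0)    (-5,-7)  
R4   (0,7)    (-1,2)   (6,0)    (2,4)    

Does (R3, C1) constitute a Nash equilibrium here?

Yes

Holding Bob at C1: Alice gets 2 from R3, versus 1 from R1, -2 from R2, 0 from R4. No profitable deviation for Alice.
Holding Alice at R3: Bob gets 9 from C1, versus 6 from C2, 0 from C3, -7 from C4. No profitable deviation for Bob either.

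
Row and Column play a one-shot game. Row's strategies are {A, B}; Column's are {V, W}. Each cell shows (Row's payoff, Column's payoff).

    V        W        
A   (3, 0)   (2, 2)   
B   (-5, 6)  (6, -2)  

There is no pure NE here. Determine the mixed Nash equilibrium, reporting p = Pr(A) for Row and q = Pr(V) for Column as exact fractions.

p = 4/5, q = 1/3

Each player's mixing probability is pinned down by making the *other* player indifferent.
Column indifferent between V and W: p·0 + (1−p)·6 = p·2 + (1−p)·(-2) ⟹ 6 + (-6)p = (-2) + 4p ⟹ p = 4/5.
Row indifferent between A and B: q·3 + (1−q)·2 = q·(-5) + (1−q)·6 ⟹ 2 + 1q = 6 + (-11)q ⟹ q = 1/3.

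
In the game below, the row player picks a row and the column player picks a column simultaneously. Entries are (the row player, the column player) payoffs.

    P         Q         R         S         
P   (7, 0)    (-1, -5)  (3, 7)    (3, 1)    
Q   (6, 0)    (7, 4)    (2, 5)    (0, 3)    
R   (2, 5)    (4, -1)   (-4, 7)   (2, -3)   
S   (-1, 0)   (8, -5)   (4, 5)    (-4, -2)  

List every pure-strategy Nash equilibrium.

(S, R)

A profile is a Nash equilibrium when each player is best-responding to the other.
The row player's best responses — vs P: P (payoff 7); vs Q: S (payoff 8); vs R: S (payoff 4); vs S: P (payoff 3).
The column player's best responses — vs P: R (payoff 7); vs Q: R (payoff 5); vs R: R (payoff 7); vs S: R (payoff 5).
The only mutual best response is (S, R); neither player gains by switching there.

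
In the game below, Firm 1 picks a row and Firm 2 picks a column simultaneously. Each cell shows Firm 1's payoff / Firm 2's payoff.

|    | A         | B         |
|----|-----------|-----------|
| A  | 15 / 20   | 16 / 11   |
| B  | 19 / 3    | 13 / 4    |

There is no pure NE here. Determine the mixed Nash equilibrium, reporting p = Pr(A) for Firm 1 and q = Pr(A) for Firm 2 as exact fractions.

p = 1/10, q = 3/7

In a mixed NE each player is indifferent between their pure strategies, so the opponent's mix sets the indifference.
Firm 2 indifferent between A and B: p·20 + (1−p)·3 = p·11 + (1−p)·4 ⟹ 3 + 17p = 4 + 7p ⟹ p = 1/10.
Firm 1 indifferent between A and B: q·15 + (1−q)·16 = q·19 + (1−q)·13 ⟹ 16 + (-1)q = 13 + 6q ⟹ q = 3/7.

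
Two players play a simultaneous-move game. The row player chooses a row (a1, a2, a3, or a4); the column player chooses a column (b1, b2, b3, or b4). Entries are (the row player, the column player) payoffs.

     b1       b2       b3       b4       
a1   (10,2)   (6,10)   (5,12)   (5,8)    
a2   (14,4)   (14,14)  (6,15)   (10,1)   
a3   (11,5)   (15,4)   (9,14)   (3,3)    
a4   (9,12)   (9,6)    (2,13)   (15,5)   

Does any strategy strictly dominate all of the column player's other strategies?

Check whether one of the column player's strategies beats all alternatives regardless of what the opponent does.
b3 strictly dominates: vs a1: 12 > each of {2, 10, 8}; vs a2: 15 > each of {4, 14, 1}; vs a3: 14 > each of {5, 4, 3}; vs a4: 13 > each of {12, 6, 5}.

b3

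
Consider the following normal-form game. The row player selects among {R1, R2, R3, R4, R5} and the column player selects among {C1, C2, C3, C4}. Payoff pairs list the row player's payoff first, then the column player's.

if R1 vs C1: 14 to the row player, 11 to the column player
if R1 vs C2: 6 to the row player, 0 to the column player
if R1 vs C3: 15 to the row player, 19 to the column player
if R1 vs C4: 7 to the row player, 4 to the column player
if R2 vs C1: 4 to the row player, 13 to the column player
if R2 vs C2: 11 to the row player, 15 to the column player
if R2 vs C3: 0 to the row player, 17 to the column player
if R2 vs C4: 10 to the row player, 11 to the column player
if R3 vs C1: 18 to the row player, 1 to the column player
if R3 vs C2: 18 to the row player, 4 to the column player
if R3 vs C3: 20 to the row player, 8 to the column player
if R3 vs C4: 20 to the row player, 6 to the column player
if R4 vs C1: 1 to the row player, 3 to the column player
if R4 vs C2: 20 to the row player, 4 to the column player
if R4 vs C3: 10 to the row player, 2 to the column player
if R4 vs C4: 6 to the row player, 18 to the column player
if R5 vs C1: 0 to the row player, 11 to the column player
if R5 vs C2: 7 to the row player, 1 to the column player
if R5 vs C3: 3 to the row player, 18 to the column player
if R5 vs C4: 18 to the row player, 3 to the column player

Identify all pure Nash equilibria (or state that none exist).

Check mutual best responses: a cell is a NE iff neither player can gain by unilaterally deviating.
The row player's best responses — vs C1: R3 (payoff 18); vs C2: R4 (payoff 20); vs C3: R3 (payoff 20); vs C4: R3 (payoff 20).
The column player's best responses — vs R1: C3 (payoff 19); vs R2: C3 (payoff 17); vs R3: C3 (payoff 8); vs R4: C4 (payoff 18); vs R5: C3 (payoff 18).
The only mutual best response is (R3, C3); neither player gains by switching there.

(R3, C3)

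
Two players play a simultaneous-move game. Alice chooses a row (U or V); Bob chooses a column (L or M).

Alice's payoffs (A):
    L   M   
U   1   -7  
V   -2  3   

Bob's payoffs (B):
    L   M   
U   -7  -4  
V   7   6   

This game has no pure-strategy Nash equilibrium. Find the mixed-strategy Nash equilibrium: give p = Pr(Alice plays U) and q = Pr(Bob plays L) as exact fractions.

p = 1/4, q = 10/13

In a mixed NE each player is indifferent between their pure strategies, so the opponent's mix sets the indifference.
Bob indifferent between L and M: p·(-7) + (1−p)·7 = p·(-4) + (1−p)·6 ⟹ 7 + (-14)p = 6 + (-10)p ⟹ p = 1/4.
Alice indifferent between U and V: q·1 + (1−q)·(-7) = q·(-2) + (1−q)·3 ⟹ (-7) + 8q = 3 + (-5)q ⟹ q = 10/13.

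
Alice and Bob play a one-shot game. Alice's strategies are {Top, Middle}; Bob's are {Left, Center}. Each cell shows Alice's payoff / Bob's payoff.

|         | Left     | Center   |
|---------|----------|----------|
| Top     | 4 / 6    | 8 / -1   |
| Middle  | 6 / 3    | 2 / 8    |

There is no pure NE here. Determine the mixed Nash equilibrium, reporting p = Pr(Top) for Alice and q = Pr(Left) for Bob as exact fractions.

Each player's mixing probability is pinned down by making the *other* player indifferent.
Bob indifferent between Left and Center: p·6 + (1−p)·3 = p·(-1) + (1−p)·8 ⟹ 3 + 3p = 8 + (-9)p ⟹ p = 5/12.
Alice indifferent between Top and Middle: q·4 + (1−q)·8 = q·6 + (1−q)·2 ⟹ 8 + (-4)q = 2 + 4q ⟹ q = 3/4.

p = 5/12, q = 3/4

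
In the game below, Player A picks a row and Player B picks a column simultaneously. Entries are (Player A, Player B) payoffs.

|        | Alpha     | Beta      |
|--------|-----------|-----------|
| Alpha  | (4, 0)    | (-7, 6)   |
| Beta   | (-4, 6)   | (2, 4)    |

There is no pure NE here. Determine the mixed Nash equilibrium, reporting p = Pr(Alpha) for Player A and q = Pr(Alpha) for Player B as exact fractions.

Each player's mixing probability is pinned down by making the *other* player indifferent.
Player B indifferent between Alpha and Beta: p·0 + (1−p)·6 = p·6 + (1−p)·4 ⟹ 6 + (-6)p = 4 + 2p ⟹ p = 1/4.
Player A indifferent between Alpha and Beta: q·4 + (1−q)·(-7) = q·(-4) + (1−q)·2 ⟹ (-7) + 11q = 2 + (-6)q ⟹ q = 9/17.

p = 1/4, q = 9/17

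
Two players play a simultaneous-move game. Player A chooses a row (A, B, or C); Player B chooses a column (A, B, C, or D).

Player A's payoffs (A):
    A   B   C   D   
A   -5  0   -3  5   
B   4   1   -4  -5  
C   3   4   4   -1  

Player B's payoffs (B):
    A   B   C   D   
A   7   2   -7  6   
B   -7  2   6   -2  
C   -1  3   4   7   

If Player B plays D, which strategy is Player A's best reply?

A

With Player B fixed at D, Player A's payoffs are: A → 5, B → -5, C → -1.
The maximum is 5, achieved by A.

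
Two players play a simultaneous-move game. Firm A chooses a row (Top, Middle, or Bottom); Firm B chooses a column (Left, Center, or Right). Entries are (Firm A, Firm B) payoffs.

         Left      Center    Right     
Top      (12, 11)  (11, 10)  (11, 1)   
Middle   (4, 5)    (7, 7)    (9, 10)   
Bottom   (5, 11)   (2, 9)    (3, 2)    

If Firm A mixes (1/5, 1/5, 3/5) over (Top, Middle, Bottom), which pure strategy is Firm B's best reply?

Compute Firm B's expected payoff from each pure strategy against the given mix.
Left: (1/5)·11 + (1/5)·5 + (3/5)·11 = 49/5
Center: (1/5)·10 + (1/5)·7 + (3/5)·9 = 44/5
Right: (1/5)·1 + (1/5)·10 + (3/5)·2 = 17/5
Highest expected payoff is 49/5, from Left.

Left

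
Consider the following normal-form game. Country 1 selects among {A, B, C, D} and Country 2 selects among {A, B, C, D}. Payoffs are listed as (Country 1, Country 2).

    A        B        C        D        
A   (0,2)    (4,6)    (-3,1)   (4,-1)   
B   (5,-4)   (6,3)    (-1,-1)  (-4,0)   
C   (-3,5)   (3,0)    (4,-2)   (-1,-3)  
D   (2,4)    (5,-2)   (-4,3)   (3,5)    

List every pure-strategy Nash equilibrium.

(B, B)

A profile is a Nash equilibrium when each player is best-responding to the other.
Country 1's best responses — vs A: B (payoff 5); vs B: B (payoff 6); vs C: C (payoff 4); vs D: A (payoff 4).
Country 2's best responses — vs A: B (payoff 6); vs B: B (payoff 3); vs C: A (payoff 5); vs D: D (payoff 5).
The only mutual best response is (B, B); neither player gains by switching there.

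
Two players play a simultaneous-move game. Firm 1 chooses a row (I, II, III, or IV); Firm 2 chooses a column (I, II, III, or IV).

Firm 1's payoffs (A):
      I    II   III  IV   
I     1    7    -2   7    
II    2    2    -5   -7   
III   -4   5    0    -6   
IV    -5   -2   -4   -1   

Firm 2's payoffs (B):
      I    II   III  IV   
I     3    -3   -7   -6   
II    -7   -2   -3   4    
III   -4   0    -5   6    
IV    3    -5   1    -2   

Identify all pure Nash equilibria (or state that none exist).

Check mutual best responses: a cell is a NE iff neither player can gain by unilaterally deviating.
Firm 1's best responses — vs I: II (payoff 2); vs II: I (payoff 7); vs III: III (payoff 0); vs IV: I (payoff 7).
Firm 2's best responses — vs I: I (payoff 3); vs II: IV (payoff 4); vs III: IV (payoff 6); vs IV: I (payoff 3).
No cell has both players best-responding. For instance, Firm 1's best reply to IV is I, but against I Firm 2 prefers I over IV.

There is no pure-strategy Nash equilibrium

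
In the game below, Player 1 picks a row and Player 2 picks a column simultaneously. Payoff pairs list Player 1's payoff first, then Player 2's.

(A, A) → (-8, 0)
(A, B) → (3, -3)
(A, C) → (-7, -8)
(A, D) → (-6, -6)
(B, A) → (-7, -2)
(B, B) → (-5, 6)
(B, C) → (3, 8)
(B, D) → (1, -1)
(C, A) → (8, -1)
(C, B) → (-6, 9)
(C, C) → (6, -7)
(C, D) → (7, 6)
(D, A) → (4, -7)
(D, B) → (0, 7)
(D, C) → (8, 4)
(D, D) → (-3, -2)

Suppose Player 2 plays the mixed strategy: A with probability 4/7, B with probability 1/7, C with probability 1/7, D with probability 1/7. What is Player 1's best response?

C

Compute Player 1's expected payoff from each pure strategy against the given mix.
A: (4/7)·(-8) + (1/7)·3 + (1/7)·(-7) + (1/7)·(-6) = -6
B: (4/7)·(-7) + (1/7)·(-5) + (1/7)·3 + (1/7)·1 = -29/7
C: (4/7)·8 + (1/7)·(-6) + (1/7)·6 + (1/7)·7 = 39/7
D: (4/7)·4 + (1/7)·0 + (1/7)·8 + (1/7)·(-3) = 3
Highest expected payoff is 39/7, from C.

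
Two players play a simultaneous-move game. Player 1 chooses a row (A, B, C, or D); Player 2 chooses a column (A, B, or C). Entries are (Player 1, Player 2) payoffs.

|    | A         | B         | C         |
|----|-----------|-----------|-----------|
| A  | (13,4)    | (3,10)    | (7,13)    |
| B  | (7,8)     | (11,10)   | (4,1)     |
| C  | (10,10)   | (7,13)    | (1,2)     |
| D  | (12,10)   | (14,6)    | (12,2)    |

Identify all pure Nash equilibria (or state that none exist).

Check mutual best responses: a cell is a NE iff neither player can gain by unilaterally deviating.
Player 1's best responses — vs A: A (payoff 13); vs B: D (payoff 14); vs C: D (payoff 12).
Player 2's best responses — vs A: C (payoff 13); vs B: B (payoff 10); vs C: B (payoff 13); vs D: A (payoff 10).
No cell has both players best-responding. For instance, Player 1's best reply to A is A, but against A Player 2 prefers C over A.

None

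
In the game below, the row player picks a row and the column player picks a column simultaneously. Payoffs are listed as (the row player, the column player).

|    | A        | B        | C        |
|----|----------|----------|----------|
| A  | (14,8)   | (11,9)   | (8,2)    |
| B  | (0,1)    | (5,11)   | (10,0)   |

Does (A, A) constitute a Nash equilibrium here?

No

Holding the column player at A: the row player gets 14 from A, versus 0 from B. No profitable deviation for the row player.
Holding the row player at A: the column player gets 8 from A but could get 9 by switching to B. The column player has a profitable deviation.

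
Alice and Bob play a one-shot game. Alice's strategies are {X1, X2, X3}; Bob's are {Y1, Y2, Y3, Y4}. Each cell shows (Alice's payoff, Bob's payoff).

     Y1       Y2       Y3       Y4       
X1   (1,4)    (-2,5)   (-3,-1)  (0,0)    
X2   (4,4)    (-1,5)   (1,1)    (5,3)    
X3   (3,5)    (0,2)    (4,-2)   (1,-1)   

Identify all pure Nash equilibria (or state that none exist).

Check mutual best responses: a cell is a NE iff neither player can gain by unilaterally deviating.
Alice's best responses — vs Y1: X2 (payoff 4); vs Y2: X3 (payoff 0); vs Y3: X3 (payoff 4); vs Y4: X2 (payoff 5).
Bob's best responses — vs X1: Y2 (payoff 5); vs X2: Y2 (payoff 5); vs X3: Y1 (payoff 5).
No cell has both players best-responding. For instance, Alice's best reply to Y3 is X3, but against X3 Bob prefers Y1 over Y3.

None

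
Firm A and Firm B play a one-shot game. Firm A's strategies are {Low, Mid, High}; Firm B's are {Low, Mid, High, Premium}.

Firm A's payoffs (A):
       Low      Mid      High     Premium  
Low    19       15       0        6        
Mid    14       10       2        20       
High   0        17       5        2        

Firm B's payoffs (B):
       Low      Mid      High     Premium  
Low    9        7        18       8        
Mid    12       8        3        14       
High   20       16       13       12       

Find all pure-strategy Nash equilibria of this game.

A profile is a Nash equilibrium when each player is best-responding to the other.
Firm A's best responses — vs Low: Low (payoff 19); vs Mid: High (payoff 17); vs High: High (payoff 5); vs Premium: Mid (payoff 20).
Firm B's best responses — vs Low: High (payoff 18); vs Mid: Premium (payoff 14); vs High: Low (payoff 20).
The only mutual best response is (Mid, Premium); neither player gains by switching there.

(Mid, Premium)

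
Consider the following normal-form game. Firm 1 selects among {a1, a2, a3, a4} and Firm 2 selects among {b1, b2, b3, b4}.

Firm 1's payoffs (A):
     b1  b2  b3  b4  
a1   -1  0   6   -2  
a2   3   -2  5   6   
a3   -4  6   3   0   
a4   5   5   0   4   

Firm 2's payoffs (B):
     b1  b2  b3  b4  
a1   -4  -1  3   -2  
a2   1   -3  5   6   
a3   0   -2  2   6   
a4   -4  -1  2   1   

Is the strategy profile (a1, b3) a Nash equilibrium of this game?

Holding Firm 2 at b3: Firm 1 gets 6 from a1, versus 5 from a2, 3 from a3, 0 from a4. No profitable deviation for Firm 1.
Holding Firm 1 at a1: Firm 2 gets 3 from b3, versus -4 from b1, -1 from b2, -2 from b4. No profitable deviation for Firm 2 either.

Yes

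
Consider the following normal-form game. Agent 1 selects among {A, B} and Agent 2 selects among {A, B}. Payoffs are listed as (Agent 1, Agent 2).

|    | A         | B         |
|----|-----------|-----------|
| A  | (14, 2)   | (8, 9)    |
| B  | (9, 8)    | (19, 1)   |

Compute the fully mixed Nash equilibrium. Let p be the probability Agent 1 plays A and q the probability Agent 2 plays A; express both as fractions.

p = 1/2, q = 11/16

Each player's mixing probability is pinned down by making the *other* player indifferent.
Agent 2 indifferent between A and B: p·2 + (1−p)·8 = p·9 + (1−p)·1 ⟹ 8 + (-6)p = 1 + 8p ⟹ p = 1/2.
Agent 1 indifferent between A and B: q·14 + (1−q)·8 = q·9 + (1−q)·19 ⟹ 8 + 6q = 19 + (-10)q ⟹ q = 11/16.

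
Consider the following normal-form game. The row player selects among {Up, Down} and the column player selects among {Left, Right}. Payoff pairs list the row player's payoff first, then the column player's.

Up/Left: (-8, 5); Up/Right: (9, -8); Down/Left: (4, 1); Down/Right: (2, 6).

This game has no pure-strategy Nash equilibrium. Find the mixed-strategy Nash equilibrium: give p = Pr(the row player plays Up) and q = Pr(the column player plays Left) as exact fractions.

p = 5/18, q = 7/19

In a mixed NE each player is indifferent between their pure strategies, so the opponent's mix sets the indifference.
The column player indifferent between Left and Right: p·5 + (1−p)·1 = p·(-8) + (1−p)·6 ⟹ 1 + 4p = 6 + (-14)p ⟹ p = 5/18.
The row player indifferent between Up and Down: q·(-8) + (1−q)·9 = q·4 + (1−q)·2 ⟹ 9 + (-17)q = 2 + 2q ⟹ q = 7/19.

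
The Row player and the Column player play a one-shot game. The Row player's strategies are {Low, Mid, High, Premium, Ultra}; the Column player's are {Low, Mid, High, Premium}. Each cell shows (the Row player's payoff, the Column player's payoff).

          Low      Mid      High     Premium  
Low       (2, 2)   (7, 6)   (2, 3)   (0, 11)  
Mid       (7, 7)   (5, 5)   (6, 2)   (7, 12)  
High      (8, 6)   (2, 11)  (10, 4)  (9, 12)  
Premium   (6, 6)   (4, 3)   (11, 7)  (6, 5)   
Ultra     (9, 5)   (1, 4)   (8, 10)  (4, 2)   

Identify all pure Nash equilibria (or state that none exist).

A profile is a Nash equilibrium when each player is best-responding to the other.
The Row player's best responses — vs Low: Ultra (payoff 9); vs Mid: Low (payoff 7); vs High: Premium (payoff 11); vs Premium: High (payoff 9).
The Column player's best responses — vs Low: Premium (payoff 11); vs Mid: Premium (payoff 12); vs High: Premium (payoff 12); vs Premium: High (payoff 7); vs Ultra: High (payoff 10).
Mutual best responses occur at (High, Premium) and (Premium, High); at each, neither player gains by switching.

(High, Premium) and (Premium, High)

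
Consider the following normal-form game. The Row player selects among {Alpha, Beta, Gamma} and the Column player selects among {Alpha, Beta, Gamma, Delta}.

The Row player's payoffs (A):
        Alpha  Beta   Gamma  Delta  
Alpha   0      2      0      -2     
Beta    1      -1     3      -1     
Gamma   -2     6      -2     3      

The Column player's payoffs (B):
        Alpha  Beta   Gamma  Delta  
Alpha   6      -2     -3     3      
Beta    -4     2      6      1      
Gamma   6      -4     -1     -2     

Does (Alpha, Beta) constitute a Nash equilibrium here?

Holding the Column player at Beta: the Row player gets 2 from Alpha but could get 6 by switching to Gamma. The Row player has a profitable deviation.

No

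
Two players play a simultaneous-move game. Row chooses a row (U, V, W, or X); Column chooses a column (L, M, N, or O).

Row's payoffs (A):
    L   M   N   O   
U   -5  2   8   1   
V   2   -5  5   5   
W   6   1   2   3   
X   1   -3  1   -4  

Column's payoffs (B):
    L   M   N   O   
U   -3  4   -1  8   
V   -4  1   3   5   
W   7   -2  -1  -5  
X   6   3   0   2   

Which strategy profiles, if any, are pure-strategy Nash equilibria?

A profile is a Nash equilibrium when each player is best-responding to the other.
Row's best responses — vs L: W (payoff 6); vs M: U (payoff 2); vs N: U (payoff 8); vs O: V (payoff 5).
Column's best responses — vs U: O (payoff 8); vs V: O (payoff 5); vs W: L (payoff 7); vs X: L (payoff 6).
Mutual best responses occur at (V, O) and (W, L); at each, neither player gains by switching.

(V, O) and (W, L)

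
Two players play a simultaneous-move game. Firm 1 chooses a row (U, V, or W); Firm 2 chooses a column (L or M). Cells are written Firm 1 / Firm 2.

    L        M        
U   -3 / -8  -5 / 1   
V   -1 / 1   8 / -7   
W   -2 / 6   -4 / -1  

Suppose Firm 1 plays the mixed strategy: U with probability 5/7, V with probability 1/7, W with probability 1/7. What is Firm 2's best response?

M

Compute Firm 2's expected payoff from each pure strategy against the given mix.
L: (5/7)·(-8) + (1/7)·1 + (1/7)·6 = -33/7
M: (5/7)·1 + (1/7)·(-7) + (1/7)·(-1) = -3/7
Highest expected payoff is -3/7, from M.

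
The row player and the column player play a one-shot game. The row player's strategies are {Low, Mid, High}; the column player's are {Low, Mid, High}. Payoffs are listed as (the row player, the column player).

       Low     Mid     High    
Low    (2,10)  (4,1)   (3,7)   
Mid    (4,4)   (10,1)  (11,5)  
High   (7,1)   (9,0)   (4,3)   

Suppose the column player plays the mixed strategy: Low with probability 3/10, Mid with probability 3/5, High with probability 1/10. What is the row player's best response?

The row player's best reply maximizes expected payoff against the mix.
Low: (3/10)·2 + (3/5)·4 + (1/10)·3 = 33/10
Mid: (3/10)·4 + (3/5)·10 + (1/10)·11 = 83/10
High: (3/10)·7 + (3/5)·9 + (1/10)·4 = 79/10
Highest expected payoff is 83/10, from Mid.

Mid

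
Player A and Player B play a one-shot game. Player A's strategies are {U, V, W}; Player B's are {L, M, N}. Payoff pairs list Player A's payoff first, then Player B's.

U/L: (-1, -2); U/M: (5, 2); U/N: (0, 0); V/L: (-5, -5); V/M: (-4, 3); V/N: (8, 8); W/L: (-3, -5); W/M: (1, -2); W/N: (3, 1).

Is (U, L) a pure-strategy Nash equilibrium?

Holding Player B at L: Player A gets -1 from U, versus -5 from V, -3 from W. No profitable deviation for Player A.
Holding Player A at U: Player B gets -2 from L but could get 2 by switching to M. Player B has a profitable deviation.

No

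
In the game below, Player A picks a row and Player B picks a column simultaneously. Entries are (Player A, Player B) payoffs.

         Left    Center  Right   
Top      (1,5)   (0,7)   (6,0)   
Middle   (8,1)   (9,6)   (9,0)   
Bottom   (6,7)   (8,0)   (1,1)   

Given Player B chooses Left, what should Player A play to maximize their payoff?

With Player B fixed at Left, Player A's payoffs are: Top → 1, Middle → 8, Bottom → 6.
The maximum is 8, achieved by Middle.

Middle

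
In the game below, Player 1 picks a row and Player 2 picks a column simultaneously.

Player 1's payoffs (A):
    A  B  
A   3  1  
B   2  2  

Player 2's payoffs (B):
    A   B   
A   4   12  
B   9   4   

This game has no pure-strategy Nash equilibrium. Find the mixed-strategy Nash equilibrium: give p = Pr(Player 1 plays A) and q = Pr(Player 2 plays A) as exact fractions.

p = 5/13, q = 1/2

Each player's mixing probability is pinned down by making the *other* player indifferent.
Player 2 indifferent between A and B: p·4 + (1−p)·9 = p·12 + (1−p)·4 ⟹ 9 + (-5)p = 4 + 8p ⟹ p = 5/13.
Player 1 indifferent between A and B: q·3 + (1−q)·1 = q·2 + (1−q)·2 ⟹ 1 + 2q = 2 + 0q ⟹ q = 1/2.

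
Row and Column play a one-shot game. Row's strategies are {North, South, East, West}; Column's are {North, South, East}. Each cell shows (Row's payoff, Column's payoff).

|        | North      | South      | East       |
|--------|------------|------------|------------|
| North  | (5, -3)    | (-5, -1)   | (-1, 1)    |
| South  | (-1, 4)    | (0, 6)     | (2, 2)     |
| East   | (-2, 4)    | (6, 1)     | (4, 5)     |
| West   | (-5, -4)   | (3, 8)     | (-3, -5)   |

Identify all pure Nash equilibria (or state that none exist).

Find each player's best response to every opponent strategy; NE are the intersections.
Row's best responses — vs North: North (payoff 5); vs South: East (payoff 6); vs East: East (payoff 4).
Column's best responses — vs North: East (payoff 1); vs South: South (payoff 6); vs East: East (payoff 5); vs West: South (payoff 8).
The only mutual best response is (East, East); neither player gains by switching there.

(East, East)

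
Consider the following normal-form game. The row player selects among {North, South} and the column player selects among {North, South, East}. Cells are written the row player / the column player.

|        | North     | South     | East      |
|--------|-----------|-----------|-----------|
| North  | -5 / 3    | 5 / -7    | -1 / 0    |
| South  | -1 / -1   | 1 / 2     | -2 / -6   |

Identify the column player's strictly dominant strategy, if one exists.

A strategy is strictly dominant if it gives the column player a strictly higher payoff than every other strategy, against every choice by the opponent.
North is not dominant: against South, South gives 2 > -1.
South is not dominant: against North, North gives 3 > -7.
East is not dominant: against North, North gives 3 > 0.
No single strategy is best against every opponent action.

None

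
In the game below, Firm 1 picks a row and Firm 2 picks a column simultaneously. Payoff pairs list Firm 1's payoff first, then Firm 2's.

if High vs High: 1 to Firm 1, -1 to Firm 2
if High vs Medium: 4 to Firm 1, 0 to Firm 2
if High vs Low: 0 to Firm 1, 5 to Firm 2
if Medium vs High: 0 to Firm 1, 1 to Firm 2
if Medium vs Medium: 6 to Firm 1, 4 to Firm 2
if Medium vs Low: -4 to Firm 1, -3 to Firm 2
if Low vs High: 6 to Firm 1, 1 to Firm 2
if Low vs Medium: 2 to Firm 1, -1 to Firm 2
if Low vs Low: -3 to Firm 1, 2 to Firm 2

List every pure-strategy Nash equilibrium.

Find each player's best response to every opponent strategy; NE are the intersections.
Firm 1's best responses — vs High: Low (payoff 6); vs Medium: Medium (payoff 6); vs Low: High (payoff 0).
Firm 2's best responses — vs High: Low (payoff 5); vs Medium: Medium (payoff 4); vs Low: Low (payoff 2).
Mutual best responses occur at (High, Low) and (Medium, Medium); at each, neither player gains by switching.

(High, Low) and (Medium, Medium)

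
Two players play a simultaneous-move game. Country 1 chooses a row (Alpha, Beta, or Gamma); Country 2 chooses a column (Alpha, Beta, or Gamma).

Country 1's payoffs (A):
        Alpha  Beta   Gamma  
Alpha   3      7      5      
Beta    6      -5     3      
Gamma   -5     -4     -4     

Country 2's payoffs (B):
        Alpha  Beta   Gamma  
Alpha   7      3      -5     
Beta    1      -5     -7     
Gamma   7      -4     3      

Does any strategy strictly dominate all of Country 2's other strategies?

A strategy is strictly dominant if it gives Country 2 a strictly higher payoff than every other strategy, against every choice by the opponent.
Alpha strictly dominates: vs Alpha: 7 > each of {3, -5}; vs Beta: 1 > each of {-5, -7}; vs Gamma: 7 > each of {-4, 3}.

Alpha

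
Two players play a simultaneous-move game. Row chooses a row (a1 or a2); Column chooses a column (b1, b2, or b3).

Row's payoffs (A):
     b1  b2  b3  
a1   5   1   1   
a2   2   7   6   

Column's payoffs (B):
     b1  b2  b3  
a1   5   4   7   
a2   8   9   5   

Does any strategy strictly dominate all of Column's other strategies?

None

A strategy is strictly dominant if it gives Column a strictly higher payoff than every other strategy, against every choice by the opponent.
b1 is not dominant: against a1, b3 gives 7 > 5.
b2 is not dominant: against a1, b1 gives 5 > 4.
b3 is not dominant: against a2, b1 gives 8 > 5.
No single strategy is best against every opponent action.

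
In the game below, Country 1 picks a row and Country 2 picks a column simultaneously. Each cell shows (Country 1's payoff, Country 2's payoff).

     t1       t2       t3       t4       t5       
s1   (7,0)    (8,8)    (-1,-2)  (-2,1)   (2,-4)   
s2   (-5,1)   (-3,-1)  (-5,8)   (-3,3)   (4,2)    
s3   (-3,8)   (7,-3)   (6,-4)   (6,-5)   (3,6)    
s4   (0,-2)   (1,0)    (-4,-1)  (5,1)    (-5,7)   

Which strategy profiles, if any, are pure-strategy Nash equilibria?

A profile is a Nash equilibrium when each player is best-responding to the other.
Country 1's best responses — vs t1: s1 (payoff 7); vs t2: s1 (payoff 8); vs t3: s3 (payoff 6); vs t4: s3 (payoff 6); vs t5: s2 (payoff 4).
Country 2's best responses — vs s1: t2 (payoff 8); vs s2: t3 (payoff 8); vs s3: t1 (payoff 8); vs s4: t5 (payoff 7).
The only mutual best response is (s1, t2); neither player gains by switching there.

(s1, t2)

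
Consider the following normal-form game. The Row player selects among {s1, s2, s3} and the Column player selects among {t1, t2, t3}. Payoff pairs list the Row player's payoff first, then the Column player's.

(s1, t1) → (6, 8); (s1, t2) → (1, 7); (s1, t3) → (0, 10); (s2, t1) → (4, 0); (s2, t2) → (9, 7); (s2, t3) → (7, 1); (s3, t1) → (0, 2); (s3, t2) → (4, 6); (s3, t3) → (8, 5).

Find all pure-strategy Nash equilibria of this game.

(s2, t2)

A profile is a Nash equilibrium when each player is best-responding to the other.
The Row player's best responses — vs t1: s1 (payoff 6); vs t2: s2 (payoff 9); vs t3: s3 (payoff 8).
The Column player's best responses — vs s1: t3 (payoff 10); vs s2: t2 (payoff 7); vs s3: t2 (payoff 6).
The only mutual best response is (s2, t2); neither player gains by switching there.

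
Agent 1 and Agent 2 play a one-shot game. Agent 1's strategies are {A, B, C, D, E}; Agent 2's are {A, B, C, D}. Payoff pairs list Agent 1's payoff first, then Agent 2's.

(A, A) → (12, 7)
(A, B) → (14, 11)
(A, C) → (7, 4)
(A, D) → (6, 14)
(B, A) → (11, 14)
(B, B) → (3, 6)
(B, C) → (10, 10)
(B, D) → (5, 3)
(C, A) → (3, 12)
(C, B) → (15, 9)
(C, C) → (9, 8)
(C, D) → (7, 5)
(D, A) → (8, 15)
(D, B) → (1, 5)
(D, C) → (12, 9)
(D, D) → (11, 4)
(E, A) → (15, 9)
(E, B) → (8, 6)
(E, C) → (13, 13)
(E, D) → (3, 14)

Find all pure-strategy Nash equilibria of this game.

Check mutual best responses: a cell is a NE iff neither player can gain by unilaterally deviating.
Agent 1's best responses — vs A: E (payoff 15); vs B: C (payoff 15); vs C: E (payoff 13); vs D: D (payoff 11).
Agent 2's best responses — vs A: D (payoff 14); vs B: A (payoff 14); vs C: A (payoff 12); vs D: A (payoff 15); vs E: D (payoff 14).
No cell has both players best-responding. For instance, Agent 1's best reply to D is D, but against D Agent 2 prefers A over D.

None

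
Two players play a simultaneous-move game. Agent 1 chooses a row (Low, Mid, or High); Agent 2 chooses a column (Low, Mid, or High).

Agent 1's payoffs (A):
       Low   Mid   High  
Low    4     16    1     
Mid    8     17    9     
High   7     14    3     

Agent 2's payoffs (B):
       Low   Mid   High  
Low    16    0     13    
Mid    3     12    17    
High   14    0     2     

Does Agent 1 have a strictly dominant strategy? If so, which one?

Mid

A strategy is strictly dominant if it gives Agent 1 a strictly higher payoff than every other strategy, against every choice by the opponent.
Mid strictly dominates: vs Low: 8 > each of {4, 7}; vs Mid: 17 > each of {16, 14}; vs High: 9 > each of {1, 3}.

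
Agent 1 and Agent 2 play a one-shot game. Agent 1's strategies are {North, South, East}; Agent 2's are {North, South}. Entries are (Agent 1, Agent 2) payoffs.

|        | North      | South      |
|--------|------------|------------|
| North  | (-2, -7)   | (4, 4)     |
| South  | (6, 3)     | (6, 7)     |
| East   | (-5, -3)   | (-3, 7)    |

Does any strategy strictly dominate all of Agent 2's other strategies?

Check whether one of Agent 2's strategies beats all alternatives regardless of what the opponent does.
South strictly dominates: vs North: 4 > -7; vs South: 7 > 3; vs East: 7 > -3.

South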